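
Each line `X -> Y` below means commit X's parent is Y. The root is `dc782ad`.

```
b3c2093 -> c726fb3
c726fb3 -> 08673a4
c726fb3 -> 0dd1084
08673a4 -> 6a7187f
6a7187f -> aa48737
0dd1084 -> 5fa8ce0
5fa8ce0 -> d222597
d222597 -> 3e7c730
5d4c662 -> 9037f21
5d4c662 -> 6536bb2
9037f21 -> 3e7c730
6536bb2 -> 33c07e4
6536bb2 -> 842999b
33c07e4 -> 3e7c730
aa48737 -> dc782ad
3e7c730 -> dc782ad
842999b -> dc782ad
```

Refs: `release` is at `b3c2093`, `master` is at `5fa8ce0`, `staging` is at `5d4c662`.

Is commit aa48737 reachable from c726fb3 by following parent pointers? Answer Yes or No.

Ancestors of c726fb3 (commits reachable by following parents): {08673a4, 0dd1084, 3e7c730, 5fa8ce0, 6a7187f, aa48737, c726fb3, d222597, dc782ad}.
aa48737 is in that set, so it is an ancestor of c726fb3.

Yes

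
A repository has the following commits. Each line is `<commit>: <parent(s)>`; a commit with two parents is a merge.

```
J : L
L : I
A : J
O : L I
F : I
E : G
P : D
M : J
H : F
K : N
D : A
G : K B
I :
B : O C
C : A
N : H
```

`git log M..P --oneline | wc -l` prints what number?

3

Reachable from P: {A, D, I, J, L, P}.
Reachable from M: {I, J, L, M}.
In P's history but not M's: {A, D, P} — 3 commits.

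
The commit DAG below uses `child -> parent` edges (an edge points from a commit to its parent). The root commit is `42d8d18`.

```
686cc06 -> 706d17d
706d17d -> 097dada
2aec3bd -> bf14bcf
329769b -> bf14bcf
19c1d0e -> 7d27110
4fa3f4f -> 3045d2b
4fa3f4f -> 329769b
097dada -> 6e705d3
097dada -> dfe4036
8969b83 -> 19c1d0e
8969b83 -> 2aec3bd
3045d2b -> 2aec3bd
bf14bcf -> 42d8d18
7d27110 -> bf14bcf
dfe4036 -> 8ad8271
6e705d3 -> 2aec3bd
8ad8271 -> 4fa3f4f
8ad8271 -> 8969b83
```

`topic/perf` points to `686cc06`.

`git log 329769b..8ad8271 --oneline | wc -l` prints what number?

Reachable from 8ad8271: {19c1d0e, 2aec3bd, 3045d2b, 329769b, 42d8d18, 4fa3f4f, 7d27110, 8969b83, 8ad8271, bf14bcf}.
Reachable from 329769b: {329769b, 42d8d18, bf14bcf}.
In 8ad8271's history but not 329769b's: {19c1d0e, 2aec3bd, 3045d2b, 4fa3f4f, 7d27110, 8969b83, 8ad8271} — 7 commits.

7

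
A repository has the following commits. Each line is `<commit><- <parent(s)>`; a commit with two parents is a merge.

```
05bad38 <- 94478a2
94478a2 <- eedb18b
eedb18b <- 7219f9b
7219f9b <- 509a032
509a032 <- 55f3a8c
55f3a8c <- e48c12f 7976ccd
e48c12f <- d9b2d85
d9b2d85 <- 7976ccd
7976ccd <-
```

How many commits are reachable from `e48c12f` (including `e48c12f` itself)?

Walking parent pointers from e48c12f: reachable set = {7976ccd, d9b2d85, e48c12f}.
That is 3 commits.

3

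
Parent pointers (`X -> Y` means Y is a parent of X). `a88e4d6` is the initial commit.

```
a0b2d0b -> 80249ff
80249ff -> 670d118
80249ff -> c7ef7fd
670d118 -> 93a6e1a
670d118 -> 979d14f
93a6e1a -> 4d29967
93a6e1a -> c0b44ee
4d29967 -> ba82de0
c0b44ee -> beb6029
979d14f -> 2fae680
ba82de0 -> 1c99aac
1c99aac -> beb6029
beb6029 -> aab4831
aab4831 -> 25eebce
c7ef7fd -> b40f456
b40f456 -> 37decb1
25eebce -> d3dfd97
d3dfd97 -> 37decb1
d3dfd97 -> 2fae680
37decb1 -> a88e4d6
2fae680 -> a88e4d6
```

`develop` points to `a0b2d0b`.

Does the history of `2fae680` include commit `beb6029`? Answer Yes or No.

No

Ancestors of 2fae680: {2fae680, a88e4d6}.
beb6029 is not in that set, so it is not an ancestor of 2fae680.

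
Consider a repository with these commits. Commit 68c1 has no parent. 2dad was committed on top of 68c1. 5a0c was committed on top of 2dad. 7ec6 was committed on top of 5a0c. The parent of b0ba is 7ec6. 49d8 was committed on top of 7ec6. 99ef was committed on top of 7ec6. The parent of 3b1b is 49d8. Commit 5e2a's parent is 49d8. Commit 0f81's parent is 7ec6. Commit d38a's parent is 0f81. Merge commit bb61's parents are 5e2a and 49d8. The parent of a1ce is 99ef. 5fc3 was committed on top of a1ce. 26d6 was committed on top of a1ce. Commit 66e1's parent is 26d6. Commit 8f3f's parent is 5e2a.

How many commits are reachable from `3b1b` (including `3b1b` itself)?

Walking parent pointers from 3b1b: reachable set = {2dad, 3b1b, 49d8, 5a0c, 68c1, 7ec6}.
That is 6 commits.

6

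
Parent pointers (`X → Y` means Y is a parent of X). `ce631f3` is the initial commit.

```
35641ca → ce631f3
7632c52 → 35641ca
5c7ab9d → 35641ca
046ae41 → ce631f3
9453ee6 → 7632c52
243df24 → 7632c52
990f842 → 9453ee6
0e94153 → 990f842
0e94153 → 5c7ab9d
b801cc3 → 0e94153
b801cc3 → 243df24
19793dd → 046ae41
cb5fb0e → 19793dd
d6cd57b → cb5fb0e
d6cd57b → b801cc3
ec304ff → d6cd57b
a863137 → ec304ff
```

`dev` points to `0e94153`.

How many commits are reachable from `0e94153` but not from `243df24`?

Reachable from 0e94153: {0e94153, 35641ca, 5c7ab9d, 7632c52, 9453ee6, 990f842, ce631f3}.
Reachable from 243df24: {243df24, 35641ca, 7632c52, ce631f3}.
In 0e94153's history but not 243df24's: {0e94153, 5c7ab9d, 9453ee6, 990f842} — 4 commits.

4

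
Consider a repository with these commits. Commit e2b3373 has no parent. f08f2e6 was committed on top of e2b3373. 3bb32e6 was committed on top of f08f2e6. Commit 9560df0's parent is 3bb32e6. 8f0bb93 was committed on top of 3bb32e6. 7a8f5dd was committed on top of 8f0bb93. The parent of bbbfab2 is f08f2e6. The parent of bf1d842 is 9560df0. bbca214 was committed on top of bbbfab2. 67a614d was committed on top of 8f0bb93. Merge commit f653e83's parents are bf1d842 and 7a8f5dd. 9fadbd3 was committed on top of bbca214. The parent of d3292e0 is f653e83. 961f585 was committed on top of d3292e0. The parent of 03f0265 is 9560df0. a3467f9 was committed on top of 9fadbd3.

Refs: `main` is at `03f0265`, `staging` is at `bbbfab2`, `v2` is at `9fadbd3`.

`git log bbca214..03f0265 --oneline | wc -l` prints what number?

Reachable from 03f0265: {03f0265, 3bb32e6, 9560df0, e2b3373, f08f2e6}.
Reachable from bbca214: {bbbfab2, bbca214, e2b3373, f08f2e6}.
In 03f0265's history but not bbca214's: {03f0265, 3bb32e6, 9560df0} — 3 commits.

3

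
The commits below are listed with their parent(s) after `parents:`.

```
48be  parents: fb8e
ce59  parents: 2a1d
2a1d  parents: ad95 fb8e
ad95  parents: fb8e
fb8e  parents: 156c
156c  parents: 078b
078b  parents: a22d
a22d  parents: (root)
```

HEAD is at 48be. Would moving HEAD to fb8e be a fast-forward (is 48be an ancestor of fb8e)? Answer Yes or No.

No

A fast-forward from 48be to fb8e is possible iff 48be is an ancestor of fb8e.
Ancestors of fb8e: {078b, 156c, a22d, fb8e}.
48be is not among them, so fast-forward is not possible.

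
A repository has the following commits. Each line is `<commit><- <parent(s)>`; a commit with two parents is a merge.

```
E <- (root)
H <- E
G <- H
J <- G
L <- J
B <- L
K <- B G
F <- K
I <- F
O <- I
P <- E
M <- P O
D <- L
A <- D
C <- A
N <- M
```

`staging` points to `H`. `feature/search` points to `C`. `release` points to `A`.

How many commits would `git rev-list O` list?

10

Walking parent pointers from O: reachable set = {B, E, F, G, H, I, J, K, L, O}.
That is 10 commits.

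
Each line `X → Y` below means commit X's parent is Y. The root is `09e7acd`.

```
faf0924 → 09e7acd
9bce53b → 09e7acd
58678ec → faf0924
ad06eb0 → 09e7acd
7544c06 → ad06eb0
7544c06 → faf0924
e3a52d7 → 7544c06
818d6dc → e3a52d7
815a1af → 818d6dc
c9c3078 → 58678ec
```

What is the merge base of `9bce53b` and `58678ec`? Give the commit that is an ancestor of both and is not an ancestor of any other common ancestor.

09e7acd

Ancestors of 9bce53b: {09e7acd, 9bce53b}.
Ancestors of 58678ec: {09e7acd, 58678ec, faf0924}.
Common ancestors: {09e7acd}.
The only common ancestor is 09e7acd, so it is the merge base.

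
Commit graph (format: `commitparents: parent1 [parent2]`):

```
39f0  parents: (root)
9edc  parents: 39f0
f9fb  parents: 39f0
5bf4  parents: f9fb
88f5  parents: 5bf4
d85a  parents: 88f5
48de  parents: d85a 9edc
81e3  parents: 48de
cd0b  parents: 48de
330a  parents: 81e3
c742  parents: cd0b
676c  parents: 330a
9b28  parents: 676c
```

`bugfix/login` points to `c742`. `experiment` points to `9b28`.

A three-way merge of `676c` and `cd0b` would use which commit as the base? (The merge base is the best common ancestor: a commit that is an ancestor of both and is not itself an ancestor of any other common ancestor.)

48de

Ancestors of 676c: {330a, 39f0, 48de, 5bf4, 676c, 81e3, 88f5, 9edc, d85a, f9fb}.
Ancestors of cd0b: {39f0, 48de, 5bf4, 88f5, 9edc, cd0b, d85a, f9fb}.
Common ancestors: {39f0, 48de, 5bf4, 88f5, 9edc, d85a, f9fb}.
Among these, 48de is not an ancestor of any other common ancestor — it is the merge base.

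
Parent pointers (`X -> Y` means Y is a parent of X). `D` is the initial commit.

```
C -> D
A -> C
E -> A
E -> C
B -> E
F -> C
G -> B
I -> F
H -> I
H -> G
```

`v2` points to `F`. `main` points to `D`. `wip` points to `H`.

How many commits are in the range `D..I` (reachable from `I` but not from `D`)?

3

Reachable from I: {C, D, F, I}.
Reachable from D: {D}.
In I's history but not D's: {C, F, I} — 3 commits.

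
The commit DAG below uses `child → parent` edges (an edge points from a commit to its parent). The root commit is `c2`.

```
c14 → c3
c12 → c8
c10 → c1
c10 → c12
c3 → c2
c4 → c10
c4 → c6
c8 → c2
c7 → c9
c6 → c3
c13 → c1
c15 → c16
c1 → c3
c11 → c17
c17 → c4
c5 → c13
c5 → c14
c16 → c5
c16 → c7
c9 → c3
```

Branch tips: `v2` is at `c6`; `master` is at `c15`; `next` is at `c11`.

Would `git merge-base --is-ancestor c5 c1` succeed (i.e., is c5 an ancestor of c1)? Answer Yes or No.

No

Ancestors of c1: {c1, c2, c3}.
c5 is not in that set, so it is not an ancestor of c1.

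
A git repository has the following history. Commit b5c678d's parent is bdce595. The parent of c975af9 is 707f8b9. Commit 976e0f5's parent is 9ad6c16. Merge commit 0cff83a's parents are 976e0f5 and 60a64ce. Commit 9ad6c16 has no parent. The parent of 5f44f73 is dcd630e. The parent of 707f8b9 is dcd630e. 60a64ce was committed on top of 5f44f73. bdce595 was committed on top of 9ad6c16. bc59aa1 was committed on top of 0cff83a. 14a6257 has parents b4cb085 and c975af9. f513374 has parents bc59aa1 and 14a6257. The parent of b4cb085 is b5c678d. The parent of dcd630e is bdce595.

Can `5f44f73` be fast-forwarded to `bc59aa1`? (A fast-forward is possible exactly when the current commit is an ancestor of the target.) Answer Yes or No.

A fast-forward from 5f44f73 to bc59aa1 is possible iff 5f44f73 is an ancestor of bc59aa1.
Ancestors of bc59aa1: {0cff83a, 5f44f73, 60a64ce, 976e0f5, 9ad6c16, bc59aa1, bdce595, dcd630e}.
5f44f73 is among them, so fast-forward is possible.

Yes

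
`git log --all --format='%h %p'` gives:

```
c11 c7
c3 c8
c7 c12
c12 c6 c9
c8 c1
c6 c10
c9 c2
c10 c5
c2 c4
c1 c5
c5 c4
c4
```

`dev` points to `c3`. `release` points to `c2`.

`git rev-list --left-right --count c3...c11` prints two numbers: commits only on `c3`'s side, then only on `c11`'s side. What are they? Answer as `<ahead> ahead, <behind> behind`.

3 ahead, 7 behind

Reachable from c3: {c1, c3, c4, c5, c8}.
Reachable from c11: {c10, c11, c12, c2, c4, c5, c6, c7, c9}.
Only in c3's history (ahead): {c1, c3, c8} — 3.
Only in c11's history (behind): {c10, c11, c12, c2, c6, c7, c9} — 7.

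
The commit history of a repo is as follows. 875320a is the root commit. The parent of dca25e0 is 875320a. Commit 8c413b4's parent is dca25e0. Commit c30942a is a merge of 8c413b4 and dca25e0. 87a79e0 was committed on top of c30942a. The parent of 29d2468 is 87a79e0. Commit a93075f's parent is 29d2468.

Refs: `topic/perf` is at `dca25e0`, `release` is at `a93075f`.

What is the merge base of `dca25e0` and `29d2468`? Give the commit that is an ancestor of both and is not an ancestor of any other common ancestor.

dca25e0

Ancestors of dca25e0: {875320a, dca25e0}.
Ancestors of 29d2468: {29d2468, 875320a, 87a79e0, 8c413b4, c30942a, dca25e0}.
Common ancestors: {875320a, dca25e0}.
Among these, dca25e0 is not an ancestor of any other common ancestor — it is the merge base.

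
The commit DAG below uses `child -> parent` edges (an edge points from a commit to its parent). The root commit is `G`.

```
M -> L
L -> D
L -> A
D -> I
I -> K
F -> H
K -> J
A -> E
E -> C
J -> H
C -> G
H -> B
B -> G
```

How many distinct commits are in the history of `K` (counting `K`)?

Walking parent pointers from K: reachable set = {B, G, H, J, K}.
That is 5 commits.

5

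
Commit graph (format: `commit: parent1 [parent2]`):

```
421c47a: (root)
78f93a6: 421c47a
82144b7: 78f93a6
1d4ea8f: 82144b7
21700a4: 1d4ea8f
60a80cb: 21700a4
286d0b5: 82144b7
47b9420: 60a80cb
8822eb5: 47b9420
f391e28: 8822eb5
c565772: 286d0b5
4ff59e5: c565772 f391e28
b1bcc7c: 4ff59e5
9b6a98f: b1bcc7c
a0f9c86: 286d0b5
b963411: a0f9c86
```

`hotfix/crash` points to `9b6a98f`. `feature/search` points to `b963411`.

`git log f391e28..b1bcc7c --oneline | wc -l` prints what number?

Reachable from b1bcc7c: {1d4ea8f, 21700a4, 286d0b5, 421c47a, 47b9420, 4ff59e5, 60a80cb, 78f93a6, 82144b7, 8822eb5, b1bcc7c, c565772, f391e28}.
Reachable from f391e28: {1d4ea8f, 21700a4, 421c47a, 47b9420, 60a80cb, 78f93a6, 82144b7, 8822eb5, f391e28}.
In b1bcc7c's history but not f391e28's: {286d0b5, 4ff59e5, b1bcc7c, c565772} — 4 commits.

4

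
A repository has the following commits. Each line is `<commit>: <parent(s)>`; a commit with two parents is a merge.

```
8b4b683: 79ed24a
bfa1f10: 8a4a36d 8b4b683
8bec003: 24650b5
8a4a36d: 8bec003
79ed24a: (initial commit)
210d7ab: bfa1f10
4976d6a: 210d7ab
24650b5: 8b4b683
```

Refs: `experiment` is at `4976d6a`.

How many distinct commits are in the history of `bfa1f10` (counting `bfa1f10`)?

Walking parent pointers from bfa1f10: reachable set = {24650b5, 79ed24a, 8a4a36d, 8b4b683, 8bec003, bfa1f10}.
That is 6 commits.

6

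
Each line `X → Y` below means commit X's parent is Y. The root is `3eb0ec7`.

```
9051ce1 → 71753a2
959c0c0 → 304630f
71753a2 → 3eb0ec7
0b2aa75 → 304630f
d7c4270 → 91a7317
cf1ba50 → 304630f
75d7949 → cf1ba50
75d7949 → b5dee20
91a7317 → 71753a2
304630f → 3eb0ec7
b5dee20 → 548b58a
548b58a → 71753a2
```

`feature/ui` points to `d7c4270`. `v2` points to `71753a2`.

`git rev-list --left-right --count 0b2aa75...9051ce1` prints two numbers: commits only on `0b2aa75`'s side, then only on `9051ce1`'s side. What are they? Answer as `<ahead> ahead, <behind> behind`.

Reachable from 0b2aa75: {0b2aa75, 304630f, 3eb0ec7}.
Reachable from 9051ce1: {3eb0ec7, 71753a2, 9051ce1}.
Only in 0b2aa75's history (ahead): {0b2aa75, 304630f} — 2.
Only in 9051ce1's history (behind): {71753a2, 9051ce1} — 2.

2 ahead, 2 behind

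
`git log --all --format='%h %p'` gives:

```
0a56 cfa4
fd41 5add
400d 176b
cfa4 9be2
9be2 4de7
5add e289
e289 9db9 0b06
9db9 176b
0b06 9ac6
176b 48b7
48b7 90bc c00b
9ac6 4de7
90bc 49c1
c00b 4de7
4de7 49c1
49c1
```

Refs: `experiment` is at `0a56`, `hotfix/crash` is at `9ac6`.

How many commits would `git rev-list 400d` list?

Walking parent pointers from 400d: reachable set = {176b, 400d, 48b7, 49c1, 4de7, 90bc, c00b}.
That is 7 commits.

7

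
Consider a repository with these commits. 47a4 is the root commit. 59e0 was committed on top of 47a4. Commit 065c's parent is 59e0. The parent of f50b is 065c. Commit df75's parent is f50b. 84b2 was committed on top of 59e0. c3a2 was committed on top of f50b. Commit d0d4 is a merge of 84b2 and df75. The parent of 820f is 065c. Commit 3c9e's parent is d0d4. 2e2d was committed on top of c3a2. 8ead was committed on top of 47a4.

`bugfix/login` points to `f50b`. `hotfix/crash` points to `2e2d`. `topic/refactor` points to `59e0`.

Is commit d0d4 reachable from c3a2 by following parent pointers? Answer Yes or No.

Ancestors of c3a2: {065c, 47a4, 59e0, c3a2, f50b}.
d0d4 is not in that set, so it is not an ancestor of c3a2.

No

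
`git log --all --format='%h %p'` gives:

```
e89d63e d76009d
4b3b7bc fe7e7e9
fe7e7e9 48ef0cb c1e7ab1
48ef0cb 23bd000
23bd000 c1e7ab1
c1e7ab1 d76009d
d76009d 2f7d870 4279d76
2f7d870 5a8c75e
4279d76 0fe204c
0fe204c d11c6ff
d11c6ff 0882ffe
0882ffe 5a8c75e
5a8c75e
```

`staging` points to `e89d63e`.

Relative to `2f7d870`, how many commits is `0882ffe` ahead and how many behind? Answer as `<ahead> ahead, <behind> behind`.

1 ahead, 1 behind

Reachable from 0882ffe: {0882ffe, 5a8c75e}.
Reachable from 2f7d870: {2f7d870, 5a8c75e}.
Only in 0882ffe's history (ahead): {0882ffe} — 1.
Only in 2f7d870's history (behind): {2f7d870} — 1.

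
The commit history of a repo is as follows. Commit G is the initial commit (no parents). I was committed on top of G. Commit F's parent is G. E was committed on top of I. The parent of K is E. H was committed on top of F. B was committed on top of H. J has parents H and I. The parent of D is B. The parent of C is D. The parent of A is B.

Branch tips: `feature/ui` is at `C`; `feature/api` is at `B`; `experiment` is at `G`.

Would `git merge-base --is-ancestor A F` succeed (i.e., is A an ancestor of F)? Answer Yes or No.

Ancestors of F: {F, G}.
A is not in that set, so it is not an ancestor of F.

No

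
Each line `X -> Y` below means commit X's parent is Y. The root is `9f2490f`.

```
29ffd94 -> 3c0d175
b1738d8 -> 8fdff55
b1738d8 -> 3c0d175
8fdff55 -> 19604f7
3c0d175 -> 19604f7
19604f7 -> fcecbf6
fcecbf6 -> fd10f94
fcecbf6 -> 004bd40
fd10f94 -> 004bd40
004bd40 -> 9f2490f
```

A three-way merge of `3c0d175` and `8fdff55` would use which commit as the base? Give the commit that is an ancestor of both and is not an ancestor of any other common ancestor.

19604f7

Ancestors of 3c0d175: {004bd40, 19604f7, 3c0d175, 9f2490f, fcecbf6, fd10f94}.
Ancestors of 8fdff55: {004bd40, 19604f7, 8fdff55, 9f2490f, fcecbf6, fd10f94}.
Common ancestors: {004bd40, 19604f7, 9f2490f, fcecbf6, fd10f94}.
Among these, 19604f7 is not an ancestor of any other common ancestor — it is the merge base.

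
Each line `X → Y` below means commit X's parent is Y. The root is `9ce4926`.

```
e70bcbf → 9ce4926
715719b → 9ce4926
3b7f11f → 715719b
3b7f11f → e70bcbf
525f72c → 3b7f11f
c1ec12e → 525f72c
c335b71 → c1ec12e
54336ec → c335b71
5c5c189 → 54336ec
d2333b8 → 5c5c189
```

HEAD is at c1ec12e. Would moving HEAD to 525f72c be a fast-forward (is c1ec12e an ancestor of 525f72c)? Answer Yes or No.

No

A fast-forward from c1ec12e to 525f72c is possible iff c1ec12e is an ancestor of 525f72c.
Ancestors of 525f72c: {3b7f11f, 525f72c, 715719b, 9ce4926, e70bcbf}.
c1ec12e is not among them, so fast-forward is not possible.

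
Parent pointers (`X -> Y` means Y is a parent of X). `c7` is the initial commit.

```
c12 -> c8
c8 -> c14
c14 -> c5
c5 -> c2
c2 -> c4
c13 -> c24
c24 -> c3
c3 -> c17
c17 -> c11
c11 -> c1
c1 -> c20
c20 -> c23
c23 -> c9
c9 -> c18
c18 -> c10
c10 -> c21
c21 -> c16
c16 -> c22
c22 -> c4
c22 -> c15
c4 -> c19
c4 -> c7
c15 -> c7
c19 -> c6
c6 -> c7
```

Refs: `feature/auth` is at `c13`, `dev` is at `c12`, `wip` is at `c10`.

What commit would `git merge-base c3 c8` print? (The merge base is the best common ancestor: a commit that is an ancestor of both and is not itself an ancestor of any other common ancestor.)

c4

Ancestors of c3: {c1, c10, c11, c15, c16, c17, c18, c19, c20, c21, c22, c23, c3, c4, c6, c7, c9}.
Ancestors of c8: {c14, c19, c2, c4, c5, c6, c7, c8}.
Common ancestors: {c19, c4, c6, c7}.
Among these, c4 is not an ancestor of any other common ancestor — it is the merge base.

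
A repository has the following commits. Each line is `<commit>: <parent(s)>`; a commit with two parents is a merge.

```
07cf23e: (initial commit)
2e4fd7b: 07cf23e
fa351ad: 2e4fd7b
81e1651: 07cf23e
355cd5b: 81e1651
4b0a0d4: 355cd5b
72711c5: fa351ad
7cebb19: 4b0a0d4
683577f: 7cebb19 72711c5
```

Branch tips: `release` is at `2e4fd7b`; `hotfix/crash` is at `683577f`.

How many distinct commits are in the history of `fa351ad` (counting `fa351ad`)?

3

Walking parent pointers from fa351ad: reachable set = {07cf23e, 2e4fd7b, fa351ad}.
That is 3 commits.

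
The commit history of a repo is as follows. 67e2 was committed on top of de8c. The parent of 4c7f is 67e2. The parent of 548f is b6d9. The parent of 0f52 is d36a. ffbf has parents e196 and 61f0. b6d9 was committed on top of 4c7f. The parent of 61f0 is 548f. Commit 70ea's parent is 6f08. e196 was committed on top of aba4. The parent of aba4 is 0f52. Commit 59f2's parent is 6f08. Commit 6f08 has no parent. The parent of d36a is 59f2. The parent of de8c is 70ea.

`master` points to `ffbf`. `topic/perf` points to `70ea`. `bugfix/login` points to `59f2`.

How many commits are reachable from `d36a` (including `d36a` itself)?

3

Walking parent pointers from d36a: reachable set = {59f2, 6f08, d36a}.
That is 3 commits.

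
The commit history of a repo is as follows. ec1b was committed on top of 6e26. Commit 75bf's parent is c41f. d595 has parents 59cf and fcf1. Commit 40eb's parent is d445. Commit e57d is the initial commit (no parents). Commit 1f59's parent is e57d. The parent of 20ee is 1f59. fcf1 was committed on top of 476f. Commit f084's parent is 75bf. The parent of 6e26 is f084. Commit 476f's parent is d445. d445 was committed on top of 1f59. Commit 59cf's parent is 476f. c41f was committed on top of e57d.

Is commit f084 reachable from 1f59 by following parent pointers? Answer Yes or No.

No

Ancestors of 1f59: {1f59, e57d}.
f084 is not in that set, so it is not an ancestor of 1f59.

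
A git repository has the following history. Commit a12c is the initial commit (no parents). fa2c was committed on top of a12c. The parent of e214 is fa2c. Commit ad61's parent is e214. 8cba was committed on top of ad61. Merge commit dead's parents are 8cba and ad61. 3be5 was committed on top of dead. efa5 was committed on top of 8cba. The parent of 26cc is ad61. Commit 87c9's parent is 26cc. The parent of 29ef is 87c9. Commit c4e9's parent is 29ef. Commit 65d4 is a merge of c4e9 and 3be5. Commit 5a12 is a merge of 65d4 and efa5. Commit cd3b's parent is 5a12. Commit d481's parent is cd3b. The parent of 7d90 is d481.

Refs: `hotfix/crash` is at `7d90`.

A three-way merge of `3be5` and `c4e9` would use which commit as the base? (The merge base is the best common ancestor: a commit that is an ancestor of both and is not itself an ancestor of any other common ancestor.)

ad61

Ancestors of 3be5: {3be5, 8cba, a12c, ad61, dead, e214, fa2c}.
Ancestors of c4e9: {26cc, 29ef, 87c9, a12c, ad61, c4e9, e214, fa2c}.
Common ancestors: {a12c, ad61, e214, fa2c}.
Among these, ad61 is not an ancestor of any other common ancestor — it is the merge base.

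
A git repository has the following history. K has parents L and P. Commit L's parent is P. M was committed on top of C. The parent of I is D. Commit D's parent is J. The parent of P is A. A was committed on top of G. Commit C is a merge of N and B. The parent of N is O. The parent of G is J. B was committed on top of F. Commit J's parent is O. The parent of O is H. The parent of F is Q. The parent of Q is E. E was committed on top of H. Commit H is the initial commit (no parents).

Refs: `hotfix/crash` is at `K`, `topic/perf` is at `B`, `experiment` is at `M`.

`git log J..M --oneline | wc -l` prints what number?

7

Reachable from M: {B, C, E, F, H, M, N, O, Q}.
Reachable from J: {H, J, O}.
In M's history but not J's: {B, C, E, F, M, N, Q} — 7 commits.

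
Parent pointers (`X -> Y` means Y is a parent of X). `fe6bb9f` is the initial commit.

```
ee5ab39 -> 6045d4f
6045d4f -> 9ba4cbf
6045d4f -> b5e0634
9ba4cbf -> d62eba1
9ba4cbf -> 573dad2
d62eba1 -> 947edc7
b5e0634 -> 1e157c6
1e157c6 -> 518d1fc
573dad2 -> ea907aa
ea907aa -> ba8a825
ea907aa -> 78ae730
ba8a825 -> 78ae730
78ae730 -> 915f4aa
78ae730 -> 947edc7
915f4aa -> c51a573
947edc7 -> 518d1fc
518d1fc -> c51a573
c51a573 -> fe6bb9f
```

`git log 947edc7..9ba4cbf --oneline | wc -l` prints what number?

7

Reachable from 9ba4cbf: {518d1fc, 573dad2, 78ae730, 915f4aa, 947edc7, 9ba4cbf, ba8a825, c51a573, d62eba1, ea907aa, fe6bb9f}.
Reachable from 947edc7: {518d1fc, 947edc7, c51a573, fe6bb9f}.
In 9ba4cbf's history but not 947edc7's: {573dad2, 78ae730, 915f4aa, 9ba4cbf, ba8a825, d62eba1, ea907aa} — 7 commits.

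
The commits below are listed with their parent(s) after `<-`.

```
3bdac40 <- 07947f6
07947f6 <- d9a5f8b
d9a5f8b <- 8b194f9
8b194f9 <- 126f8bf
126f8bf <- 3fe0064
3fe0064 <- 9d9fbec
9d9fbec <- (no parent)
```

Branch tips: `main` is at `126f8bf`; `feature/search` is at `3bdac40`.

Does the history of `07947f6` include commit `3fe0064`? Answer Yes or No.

Ancestors of 07947f6 (commits reachable by following parents): {07947f6, 126f8bf, 3fe0064, 8b194f9, 9d9fbec, d9a5f8b}.
3fe0064 is in that set, so it is an ancestor of 07947f6.

Yes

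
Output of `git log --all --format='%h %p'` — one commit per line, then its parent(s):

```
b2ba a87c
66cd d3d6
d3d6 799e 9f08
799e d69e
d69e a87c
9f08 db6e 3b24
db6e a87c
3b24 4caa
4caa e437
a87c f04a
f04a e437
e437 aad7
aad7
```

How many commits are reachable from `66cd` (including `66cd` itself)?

Walking parent pointers from 66cd: reachable set = {3b24, 4caa, 66cd, 799e, 9f08, a87c, aad7, d3d6, d69e, db6e, e437, f04a}.
That is 12 commits.

12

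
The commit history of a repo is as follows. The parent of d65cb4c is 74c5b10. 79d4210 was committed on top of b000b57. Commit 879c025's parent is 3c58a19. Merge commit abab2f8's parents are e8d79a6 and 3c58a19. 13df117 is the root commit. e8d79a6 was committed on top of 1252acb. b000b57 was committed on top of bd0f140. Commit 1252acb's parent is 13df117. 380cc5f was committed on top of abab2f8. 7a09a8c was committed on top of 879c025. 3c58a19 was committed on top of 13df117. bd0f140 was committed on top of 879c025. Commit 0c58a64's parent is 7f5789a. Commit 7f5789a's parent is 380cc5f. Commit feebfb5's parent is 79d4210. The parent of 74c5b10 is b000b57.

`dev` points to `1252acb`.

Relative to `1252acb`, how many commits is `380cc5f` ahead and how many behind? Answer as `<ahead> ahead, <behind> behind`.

4 ahead, 0 behind

Reachable from 380cc5f: {1252acb, 13df117, 380cc5f, 3c58a19, abab2f8, e8d79a6}.
Reachable from 1252acb: {1252acb, 13df117}.
Only in 380cc5f's history (ahead): {380cc5f, 3c58a19, abab2f8, e8d79a6} — 4.
Only in 1252acb's history (behind): {} — 0.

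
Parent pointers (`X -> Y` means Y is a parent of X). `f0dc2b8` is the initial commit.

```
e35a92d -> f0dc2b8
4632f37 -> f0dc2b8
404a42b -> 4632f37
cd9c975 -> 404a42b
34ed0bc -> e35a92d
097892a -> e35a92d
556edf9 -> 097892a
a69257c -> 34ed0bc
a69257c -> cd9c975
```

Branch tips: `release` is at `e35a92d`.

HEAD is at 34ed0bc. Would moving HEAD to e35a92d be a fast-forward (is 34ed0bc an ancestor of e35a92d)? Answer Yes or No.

No

A fast-forward from 34ed0bc to e35a92d is possible iff 34ed0bc is an ancestor of e35a92d.
Ancestors of e35a92d: {e35a92d, f0dc2b8}.
34ed0bc is not among them, so fast-forward is not possible.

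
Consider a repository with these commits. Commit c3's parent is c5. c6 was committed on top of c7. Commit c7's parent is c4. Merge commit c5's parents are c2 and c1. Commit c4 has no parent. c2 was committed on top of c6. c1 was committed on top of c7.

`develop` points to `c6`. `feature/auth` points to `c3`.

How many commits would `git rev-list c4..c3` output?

Reachable from c3: {c1, c2, c3, c4, c5, c6, c7}.
Reachable from c4: {c4}.
In c3's history but not c4's: {c1, c2, c3, c5, c6, c7} — 6 commits.

6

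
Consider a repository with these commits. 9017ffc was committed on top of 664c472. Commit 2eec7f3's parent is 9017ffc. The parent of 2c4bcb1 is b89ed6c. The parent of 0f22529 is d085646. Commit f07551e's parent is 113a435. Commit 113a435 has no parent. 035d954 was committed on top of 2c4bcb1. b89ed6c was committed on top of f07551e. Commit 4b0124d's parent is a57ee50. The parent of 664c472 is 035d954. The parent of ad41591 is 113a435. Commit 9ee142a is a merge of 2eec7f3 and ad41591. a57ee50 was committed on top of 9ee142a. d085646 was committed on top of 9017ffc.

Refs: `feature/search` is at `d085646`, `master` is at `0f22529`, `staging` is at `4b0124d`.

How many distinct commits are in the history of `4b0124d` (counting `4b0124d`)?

Walking parent pointers from 4b0124d: reachable set = {035d954, 113a435, 2c4bcb1, 2eec7f3, 4b0124d, 664c472, 9017ffc, 9ee142a, a57ee50, ad41591, b89ed6c, f07551e}.
That is 12 commits.

12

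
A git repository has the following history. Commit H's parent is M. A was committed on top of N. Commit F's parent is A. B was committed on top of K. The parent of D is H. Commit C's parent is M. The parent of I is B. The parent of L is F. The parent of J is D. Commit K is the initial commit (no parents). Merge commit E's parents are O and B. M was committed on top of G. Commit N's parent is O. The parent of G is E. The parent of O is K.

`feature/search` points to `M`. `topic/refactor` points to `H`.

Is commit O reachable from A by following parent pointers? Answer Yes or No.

Yes

Ancestors of A (commits reachable by following parents): {A, K, N, O}.
O is in that set, so it is an ancestor of A.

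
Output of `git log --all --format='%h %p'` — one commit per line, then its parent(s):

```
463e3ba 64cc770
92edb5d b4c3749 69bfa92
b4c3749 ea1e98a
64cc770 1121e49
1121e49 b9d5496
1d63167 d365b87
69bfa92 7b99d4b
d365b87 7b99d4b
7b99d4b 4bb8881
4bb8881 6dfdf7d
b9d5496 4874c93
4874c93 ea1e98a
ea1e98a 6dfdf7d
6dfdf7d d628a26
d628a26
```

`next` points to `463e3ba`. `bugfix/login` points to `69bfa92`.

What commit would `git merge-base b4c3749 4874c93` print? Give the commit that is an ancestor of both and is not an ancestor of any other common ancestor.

ea1e98a

Ancestors of b4c3749: {6dfdf7d, b4c3749, d628a26, ea1e98a}.
Ancestors of 4874c93: {4874c93, 6dfdf7d, d628a26, ea1e98a}.
Common ancestors: {6dfdf7d, d628a26, ea1e98a}.
Among these, ea1e98a is not an ancestor of any other common ancestor — it is the merge base.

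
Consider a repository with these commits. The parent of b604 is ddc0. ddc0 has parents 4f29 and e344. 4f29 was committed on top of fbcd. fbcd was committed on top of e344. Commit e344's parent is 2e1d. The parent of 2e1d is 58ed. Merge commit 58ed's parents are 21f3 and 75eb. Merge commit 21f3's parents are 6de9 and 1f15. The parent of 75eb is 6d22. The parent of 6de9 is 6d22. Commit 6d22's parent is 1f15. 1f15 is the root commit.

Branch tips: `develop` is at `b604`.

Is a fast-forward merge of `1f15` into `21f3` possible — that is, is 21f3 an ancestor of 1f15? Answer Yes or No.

A fast-forward from 21f3 to 1f15 is possible iff 21f3 is an ancestor of 1f15.
Ancestors of 1f15: {1f15}.
21f3 is not among them, so fast-forward is not possible.

No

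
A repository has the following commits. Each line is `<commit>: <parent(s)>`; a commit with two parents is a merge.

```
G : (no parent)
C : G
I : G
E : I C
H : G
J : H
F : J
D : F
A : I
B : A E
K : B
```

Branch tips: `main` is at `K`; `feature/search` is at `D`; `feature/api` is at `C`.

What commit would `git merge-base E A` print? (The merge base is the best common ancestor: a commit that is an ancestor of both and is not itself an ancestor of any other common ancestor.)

Ancestors of E: {C, E, G, I}.
Ancestors of A: {A, G, I}.
Common ancestors: {G, I}.
Among these, I is not an ancestor of any other common ancestor — it is the merge base.

I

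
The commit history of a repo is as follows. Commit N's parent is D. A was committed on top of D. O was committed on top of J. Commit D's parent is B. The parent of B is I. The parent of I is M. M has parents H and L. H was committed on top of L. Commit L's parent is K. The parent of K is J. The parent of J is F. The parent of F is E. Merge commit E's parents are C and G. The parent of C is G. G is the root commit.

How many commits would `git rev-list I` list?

Walking parent pointers from I: reachable set = {C, E, F, G, H, I, J, K, L, M}.
That is 10 commits.

10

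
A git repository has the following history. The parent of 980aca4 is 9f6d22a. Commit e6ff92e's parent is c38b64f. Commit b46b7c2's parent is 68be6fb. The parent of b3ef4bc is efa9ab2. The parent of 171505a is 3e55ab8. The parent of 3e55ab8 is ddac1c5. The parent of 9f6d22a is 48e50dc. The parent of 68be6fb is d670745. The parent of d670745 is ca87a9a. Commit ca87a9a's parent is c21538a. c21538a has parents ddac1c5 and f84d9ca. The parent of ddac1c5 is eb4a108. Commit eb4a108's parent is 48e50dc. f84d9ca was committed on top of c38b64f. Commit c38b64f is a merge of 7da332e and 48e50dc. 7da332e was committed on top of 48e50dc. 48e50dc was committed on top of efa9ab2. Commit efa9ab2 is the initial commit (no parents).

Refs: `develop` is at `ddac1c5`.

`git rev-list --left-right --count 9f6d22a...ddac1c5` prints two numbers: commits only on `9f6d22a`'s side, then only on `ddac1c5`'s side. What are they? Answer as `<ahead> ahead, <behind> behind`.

Reachable from 9f6d22a: {48e50dc, 9f6d22a, efa9ab2}.
Reachable from ddac1c5: {48e50dc, ddac1c5, eb4a108, efa9ab2}.
Only in 9f6d22a's history (ahead): {9f6d22a} — 1.
Only in ddac1c5's history (behind): {ddac1c5, eb4a108} — 2.

1 ahead, 2 behind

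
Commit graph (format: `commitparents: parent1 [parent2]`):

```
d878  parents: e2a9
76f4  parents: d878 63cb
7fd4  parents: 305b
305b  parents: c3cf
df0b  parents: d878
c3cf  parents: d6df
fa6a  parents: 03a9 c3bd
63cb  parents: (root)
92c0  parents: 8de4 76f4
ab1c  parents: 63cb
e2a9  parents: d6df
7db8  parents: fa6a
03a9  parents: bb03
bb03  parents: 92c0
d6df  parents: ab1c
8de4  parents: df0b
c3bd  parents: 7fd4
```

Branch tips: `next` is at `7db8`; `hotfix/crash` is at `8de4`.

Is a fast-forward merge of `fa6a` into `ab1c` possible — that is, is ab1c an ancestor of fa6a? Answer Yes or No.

A fast-forward from ab1c to fa6a is possible iff ab1c is an ancestor of fa6a.
Ancestors of fa6a: {03a9, 305b, 63cb, 76f4, 7fd4, 8de4, 92c0, ab1c, bb03, c3bd, c3cf, d6df, d878, df0b, e2a9, fa6a}.
ab1c is among them, so fast-forward is possible.

Yes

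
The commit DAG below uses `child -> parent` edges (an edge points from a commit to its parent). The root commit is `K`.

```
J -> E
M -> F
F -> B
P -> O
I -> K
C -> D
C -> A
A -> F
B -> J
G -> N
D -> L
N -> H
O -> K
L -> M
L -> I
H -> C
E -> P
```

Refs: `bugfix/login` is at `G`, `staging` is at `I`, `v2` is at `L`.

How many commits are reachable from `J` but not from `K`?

4

Reachable from J: {E, J, K, O, P}.
Reachable from K: {K}.
In J's history but not K's: {E, J, O, P} — 4 commits.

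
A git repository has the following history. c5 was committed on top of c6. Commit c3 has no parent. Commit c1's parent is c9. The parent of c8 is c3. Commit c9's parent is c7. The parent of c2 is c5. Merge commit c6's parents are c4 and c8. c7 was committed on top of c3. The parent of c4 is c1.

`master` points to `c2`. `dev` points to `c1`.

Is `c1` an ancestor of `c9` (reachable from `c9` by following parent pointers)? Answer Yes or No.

No

Ancestors of c9: {c3, c7, c9}.
c1 is not in that set, so it is not an ancestor of c9.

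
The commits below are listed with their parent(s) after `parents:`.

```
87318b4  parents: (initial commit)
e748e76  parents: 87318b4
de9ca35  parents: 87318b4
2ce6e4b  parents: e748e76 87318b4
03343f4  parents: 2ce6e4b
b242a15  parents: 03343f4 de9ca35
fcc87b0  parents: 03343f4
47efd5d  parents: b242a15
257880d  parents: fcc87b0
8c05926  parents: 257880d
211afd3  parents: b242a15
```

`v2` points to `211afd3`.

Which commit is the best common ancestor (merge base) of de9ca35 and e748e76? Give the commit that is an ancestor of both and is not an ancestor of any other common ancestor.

Ancestors of de9ca35: {87318b4, de9ca35}.
Ancestors of e748e76: {87318b4, e748e76}.
Common ancestors: {87318b4}.
The only common ancestor is 87318b4, so it is the merge base.

87318b4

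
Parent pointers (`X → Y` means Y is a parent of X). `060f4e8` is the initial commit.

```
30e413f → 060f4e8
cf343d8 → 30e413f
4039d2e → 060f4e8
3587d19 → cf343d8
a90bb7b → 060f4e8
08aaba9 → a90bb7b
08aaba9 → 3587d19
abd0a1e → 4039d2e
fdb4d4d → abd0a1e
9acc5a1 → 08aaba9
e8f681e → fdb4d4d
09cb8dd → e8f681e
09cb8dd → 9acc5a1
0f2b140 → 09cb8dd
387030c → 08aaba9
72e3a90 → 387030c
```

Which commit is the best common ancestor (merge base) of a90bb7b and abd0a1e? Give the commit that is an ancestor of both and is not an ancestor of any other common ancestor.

Ancestors of a90bb7b: {060f4e8, a90bb7b}.
Ancestors of abd0a1e: {060f4e8, 4039d2e, abd0a1e}.
Common ancestors: {060f4e8}.
The only common ancestor is 060f4e8, so it is the merge base.

060f4e8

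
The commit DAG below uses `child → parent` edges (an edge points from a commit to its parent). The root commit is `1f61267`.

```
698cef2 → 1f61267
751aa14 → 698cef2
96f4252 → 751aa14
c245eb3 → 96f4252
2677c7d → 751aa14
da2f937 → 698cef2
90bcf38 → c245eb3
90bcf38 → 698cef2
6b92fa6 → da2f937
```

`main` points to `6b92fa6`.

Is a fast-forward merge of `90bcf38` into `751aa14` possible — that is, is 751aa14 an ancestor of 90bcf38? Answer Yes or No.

Yes

A fast-forward from 751aa14 to 90bcf38 is possible iff 751aa14 is an ancestor of 90bcf38.
Ancestors of 90bcf38: {1f61267, 698cef2, 751aa14, 90bcf38, 96f4252, c245eb3}.
751aa14 is among them, so fast-forward is possible.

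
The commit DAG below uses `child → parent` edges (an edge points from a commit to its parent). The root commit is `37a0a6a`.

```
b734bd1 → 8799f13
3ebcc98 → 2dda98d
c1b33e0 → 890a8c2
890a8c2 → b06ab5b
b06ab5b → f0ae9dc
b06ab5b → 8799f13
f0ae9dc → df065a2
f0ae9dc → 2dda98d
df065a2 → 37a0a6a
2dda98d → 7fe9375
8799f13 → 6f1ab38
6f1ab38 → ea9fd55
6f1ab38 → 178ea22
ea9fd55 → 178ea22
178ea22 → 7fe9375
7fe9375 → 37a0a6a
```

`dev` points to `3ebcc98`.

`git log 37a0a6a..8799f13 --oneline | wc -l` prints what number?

5

Reachable from 8799f13: {178ea22, 37a0a6a, 6f1ab38, 7fe9375, 8799f13, ea9fd55}.
Reachable from 37a0a6a: {37a0a6a}.
In 8799f13's history but not 37a0a6a's: {178ea22, 6f1ab38, 7fe9375, 8799f13, ea9fd55} — 5 commits.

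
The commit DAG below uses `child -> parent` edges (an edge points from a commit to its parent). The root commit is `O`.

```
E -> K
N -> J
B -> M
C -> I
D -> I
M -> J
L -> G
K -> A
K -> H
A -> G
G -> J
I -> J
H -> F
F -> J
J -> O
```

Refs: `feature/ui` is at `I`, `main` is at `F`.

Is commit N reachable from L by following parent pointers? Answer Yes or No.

Ancestors of L: {G, J, L, O}.
N is not in that set, so it is not an ancestor of L.

No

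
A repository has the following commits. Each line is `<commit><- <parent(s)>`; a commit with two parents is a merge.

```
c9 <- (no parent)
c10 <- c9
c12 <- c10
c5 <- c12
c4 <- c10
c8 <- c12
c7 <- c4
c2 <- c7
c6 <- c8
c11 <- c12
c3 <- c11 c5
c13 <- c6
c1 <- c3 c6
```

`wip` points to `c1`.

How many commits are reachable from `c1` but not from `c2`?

7

Reachable from c1: {c1, c10, c11, c12, c3, c5, c6, c8, c9}.
Reachable from c2: {c10, c2, c4, c7, c9}.
In c1's history but not c2's: {c1, c11, c12, c3, c5, c6, c8} — 7 commits.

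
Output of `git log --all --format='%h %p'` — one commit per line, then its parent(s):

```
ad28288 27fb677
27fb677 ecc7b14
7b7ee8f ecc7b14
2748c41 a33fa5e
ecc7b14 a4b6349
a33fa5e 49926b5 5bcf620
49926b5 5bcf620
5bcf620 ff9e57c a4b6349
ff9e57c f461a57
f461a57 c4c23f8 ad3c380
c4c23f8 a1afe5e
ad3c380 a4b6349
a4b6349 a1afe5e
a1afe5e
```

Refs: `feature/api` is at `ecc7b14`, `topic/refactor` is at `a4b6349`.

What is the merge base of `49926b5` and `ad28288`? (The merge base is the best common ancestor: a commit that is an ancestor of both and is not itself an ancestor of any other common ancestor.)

a4b6349

Ancestors of 49926b5: {49926b5, 5bcf620, a1afe5e, a4b6349, ad3c380, c4c23f8, f461a57, ff9e57c}.
Ancestors of ad28288: {27fb677, a1afe5e, a4b6349, ad28288, ecc7b14}.
Common ancestors: {a1afe5e, a4b6349}.
Among these, a4b6349 is not an ancestor of any other common ancestor — it is the merge base.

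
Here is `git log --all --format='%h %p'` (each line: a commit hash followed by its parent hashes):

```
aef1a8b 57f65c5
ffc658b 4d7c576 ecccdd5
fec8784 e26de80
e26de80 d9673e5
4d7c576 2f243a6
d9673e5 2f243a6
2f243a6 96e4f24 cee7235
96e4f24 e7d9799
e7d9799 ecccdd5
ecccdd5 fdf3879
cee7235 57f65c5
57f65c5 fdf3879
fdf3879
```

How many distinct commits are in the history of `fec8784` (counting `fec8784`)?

10

Walking parent pointers from fec8784: reachable set = {2f243a6, 57f65c5, 96e4f24, cee7235, d9673e5, e26de80, e7d9799, ecccdd5, fdf3879, fec8784}.
That is 10 commits.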